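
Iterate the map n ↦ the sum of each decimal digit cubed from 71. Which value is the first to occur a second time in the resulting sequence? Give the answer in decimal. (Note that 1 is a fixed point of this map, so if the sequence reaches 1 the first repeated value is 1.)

71 → 7³ + 1³ = 344
344 → 3³ + 4³ + 4³ = 155
155 → 1³ + 5³ + 5³ = 251
251 → 2³ + 5³ + 1³ = 134
134 → 1³ + 3³ + 4³ = 92
92 → 9³ + 2³ = 737
737 → 7³ + 3³ + 7³ = 713
713 → 7³ + 1³ + 3³ = 371
371 → 3³ + 7³ + 1³ = 371  — 371 already appeared earlier.

371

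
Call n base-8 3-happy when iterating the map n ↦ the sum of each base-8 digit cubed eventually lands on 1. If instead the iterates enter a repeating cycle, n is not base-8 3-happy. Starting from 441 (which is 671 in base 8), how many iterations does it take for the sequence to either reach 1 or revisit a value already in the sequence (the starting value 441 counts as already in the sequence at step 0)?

9

441 = (6,7,1)_8 → 6³ + 7³ + 1³ = 216 + 343 + 1 = 560
560 = (1,0,6,0)_8 → 1³ + 0³ + 6³ + 0³ = 1 + 0 + 216 + 0 = 217
217 = (3,3,1)_8 → 3³ + 3³ + 1³ = 27 + 27 + 1 = 55
55 = (6,7)_8 → 6³ + 7³ = 216 + 343 = 559
559 = (1,0,5,7)_8 → 1³ + 0³ + 5³ + 7³ = 1 + 0 + 125 + 343 = 469
469 = (7,2,5)_8 → 7³ + 2³ + 5³ = 343 + 8 + 125 = 476
476 = (7,3,4)_8 → 7³ + 3³ + 4³ = 343 + 27 + 64 = 434
434 = (6,6,2)_8 → 6³ + 6³ + 2³ = 216 + 216 + 8 = 440
440 = (6,7,0)_8 → 6³ + 7³ + 0³ = 216 + 343 + 0 = 559  — 559 repeats.
That took 9 steps.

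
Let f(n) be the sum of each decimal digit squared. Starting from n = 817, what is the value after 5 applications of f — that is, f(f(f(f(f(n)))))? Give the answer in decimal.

37

817 → 8² + 1² + 7² = 114
114 → 1² + 1² + 4² = 18
18 → 1² + 8² = 65
65 → 6² + 5² = 61
61 → 6² + 1² = 37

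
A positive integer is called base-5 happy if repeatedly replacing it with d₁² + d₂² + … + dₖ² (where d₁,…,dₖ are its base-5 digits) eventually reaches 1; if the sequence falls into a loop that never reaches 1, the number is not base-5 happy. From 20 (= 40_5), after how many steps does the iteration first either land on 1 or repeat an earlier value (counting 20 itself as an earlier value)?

20 = (4,0)_5 → 4² + 0² = 16
16 = (3,1)_5 → 3² + 1² = 10
10 = (2,0)_5 → 2² + 0² = 4
4 = (4)_5 → 4² = 16  — 16 repeats.
That took 4 steps.

4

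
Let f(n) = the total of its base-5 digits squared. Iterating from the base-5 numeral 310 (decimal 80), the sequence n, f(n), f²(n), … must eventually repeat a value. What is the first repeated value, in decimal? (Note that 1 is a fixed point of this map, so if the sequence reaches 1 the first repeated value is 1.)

80 = (3,1,0)_5 → 3² + 1² + 0² = 10
10 = (2,0)_5 → 2² + 0² = 4
4 = (4)_5 → 4² = 16
16 = (3,1)_5 → 3² + 1² = 10  — 10 already appeared earlier.

10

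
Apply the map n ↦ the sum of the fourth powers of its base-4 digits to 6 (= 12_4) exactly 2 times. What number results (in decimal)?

2

6 = (1,2)_4 → 1⁴ + 2⁴ = 1 + 16 = 17
17 = (1,0,1)_4 → 1⁴ + 0⁴ + 1⁴ = 1 + 0 + 1 = 2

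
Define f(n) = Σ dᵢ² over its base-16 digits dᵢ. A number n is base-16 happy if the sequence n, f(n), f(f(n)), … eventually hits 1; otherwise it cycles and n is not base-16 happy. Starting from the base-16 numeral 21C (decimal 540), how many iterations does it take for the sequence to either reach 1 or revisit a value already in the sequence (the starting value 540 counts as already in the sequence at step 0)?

7

540 = (2,1,12)_16 → 2² + 1² + 12² = 4 + 1 + 144 = 149
149 = (9,5)_16 → 9² + 5² = 81 + 25 = 106
106 = (6,10)_16 → 6² + 10² = 36 + 100 = 136
136 = (8,8)_16 → 8² + 8² = 64 + 64 = 128
128 = (8,0)_16 → 8² + 0² = 64 + 0 = 64
64 = (4,0)_16 → 4² + 0² = 16 + 0 = 16
16 = (1,0)_16 → 1² + 0² = 1 + 0 = 1  — reached 1.
That took 7 steps.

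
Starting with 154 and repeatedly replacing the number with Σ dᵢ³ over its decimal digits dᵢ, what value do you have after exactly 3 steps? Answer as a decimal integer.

154 → 190
190 → 730
730 → 370

370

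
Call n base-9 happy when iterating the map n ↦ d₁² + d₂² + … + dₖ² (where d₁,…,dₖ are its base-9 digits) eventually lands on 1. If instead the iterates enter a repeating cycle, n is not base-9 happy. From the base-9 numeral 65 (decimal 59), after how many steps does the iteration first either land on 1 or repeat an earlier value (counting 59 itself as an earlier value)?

59 = (6,5)_9 → 61
61 = (6,7)_9 → 85
85 = (1,0,4)_9 → 17
17 = (1,8)_9 → 65
65 = (7,2)_9 → 53
53 = (5,8)_9 → 89
89 = (1,0,8)_9 → 65  — 65 repeats.
That took 7 steps.

7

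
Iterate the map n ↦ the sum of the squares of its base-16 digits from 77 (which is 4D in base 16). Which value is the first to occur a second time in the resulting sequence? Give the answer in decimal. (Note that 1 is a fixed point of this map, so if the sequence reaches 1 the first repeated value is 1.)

169

77 = (4,13)_16 → 4² + 13² = 185
185 = (11,9)_16 → 11² + 9² = 202
202 = (12,10)_16 → 12² + 10² = 244
244 = (15,4)_16 → 15² + 4² = 241
241 = (15,1)_16 → 15² + 1² = 226
226 = (14,2)_16 → 14² + 2² = 200
200 = (12,8)_16 → 12² + 8² = 208
208 = (13,0)_16 → 13² + 0² = 169
169 = (10,9)_16 → 10² + 9² = 181
181 = (11,5)_16 → 11² + 5² = 146
146 = (9,2)_16 → 9² + 2² = 85
85 = (5,5)_16 → 5² + 5² = 50
50 = (3,2)_16 → 3² + 2² = 13
13 = (13)_16 → 13² = 169  — 169 already appeared earlier.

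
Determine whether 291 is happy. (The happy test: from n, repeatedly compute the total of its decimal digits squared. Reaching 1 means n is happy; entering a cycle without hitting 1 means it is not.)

291 → 86
86 → 100
100 → 1  — reached 1.

happy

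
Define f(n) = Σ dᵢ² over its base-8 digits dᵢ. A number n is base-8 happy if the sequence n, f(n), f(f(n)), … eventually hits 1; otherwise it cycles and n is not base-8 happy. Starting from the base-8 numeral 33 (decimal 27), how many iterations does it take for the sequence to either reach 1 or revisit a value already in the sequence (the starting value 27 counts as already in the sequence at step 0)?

3

27 = (3,3)_8 → 3² + 3² = 18
18 = (2,2)_8 → 2² + 2² = 8
8 = (1,0)_8 → 1² + 0² = 1  — reached 1.
That took 3 steps.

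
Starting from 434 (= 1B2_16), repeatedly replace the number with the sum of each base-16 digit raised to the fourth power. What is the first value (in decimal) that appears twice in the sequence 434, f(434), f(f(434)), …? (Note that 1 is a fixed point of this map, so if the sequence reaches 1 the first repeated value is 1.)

434 = (1,11,2)_16 → 1⁴ + 11⁴ + 2⁴ = 14658
14658 = (3,9,4,2)_16 → 3⁴ + 9⁴ + 4⁴ + 2⁴ = 6914
6914 = (1,11,0,2)_16 → 1⁴ + 11⁴ + 0⁴ + 2⁴ = 14658  — 14658 already appeared earlier.

14658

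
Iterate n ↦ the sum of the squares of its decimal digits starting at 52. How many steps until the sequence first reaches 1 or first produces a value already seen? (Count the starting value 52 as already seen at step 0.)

52 → 5² + 2² = 25 + 4 = 29
29 → 2² + 9² = 4 + 81 = 85
85 → 8² + 5² = 64 + 25 = 89
89 → 8² + 9² = 64 + 81 = 145
145 → 1² + 4² + 5² = 1 + 16 + 25 = 42
42 → 4² + 2² = 16 + 4 = 20
20 → 2² + 0² = 4 + 0 = 4
4 → 4² = 16
16 → 1² + 6² = 1 + 36 = 37
37 → 3² + 7² = 9 + 49 = 58
58 → 5² + 8² = 25 + 64 = 89  — 89 repeats.
That took 11 steps.

11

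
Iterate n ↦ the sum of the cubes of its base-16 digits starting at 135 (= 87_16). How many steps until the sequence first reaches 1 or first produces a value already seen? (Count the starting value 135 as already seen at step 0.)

135 = (8,7)_16 → 8³ + 7³ = 512 + 343 = 855
855 = (3,5,7)_16 → 3³ + 5³ + 7³ = 27 + 125 + 343 = 495
495 = (1,14,15)_16 → 1³ + 14³ + 15³ = 1 + 2744 + 3375 = 6120
6120 = (1,7,14,8)_16 → 1³ + 7³ + 14³ + 8³ = 1 + 343 + 2744 + 512 = 3600
3600 = (14,1,0)_16 → 14³ + 1³ + 0³ = 2744 + 1 + 0 = 2745
2745 = (10,11,9)_16 → 10³ + 11³ + 9³ = 1000 + 1331 + 729 = 3060
3060 = (11,15,4)_16 → 11³ + 15³ + 4³ = 1331 + 3375 + 64 = 4770
4770 = (1,2,10,2)_16 → 1³ + 2³ + 10³ + 2³ = 1 + 8 + 1000 + 8 = 1017
1017 = (3,15,9)_16 → 3³ + 15³ + 9³ = 27 + 3375 + 729 = 4131
4131 = (1,0,2,3)_16 → 1³ + 0³ + 2³ + 3³ = 1 + 0 + 8 + 27 = 36
36 = (2,4)_16 → 2³ + 4³ = 8 + 64 = 72
72 = (4,8)_16 → 4³ + 8³ = 64 + 512 = 576
576 = (2,4,0)_16 → 2³ + 4³ + 0³ = 8 + 64 + 0 = 72  — 72 repeats.
That took 13 steps.

13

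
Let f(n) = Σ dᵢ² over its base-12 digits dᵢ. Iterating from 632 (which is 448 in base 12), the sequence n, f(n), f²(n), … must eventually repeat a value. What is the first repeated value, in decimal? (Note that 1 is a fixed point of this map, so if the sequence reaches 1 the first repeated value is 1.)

64

632 = (4,4,8)_12 → 96
96 = (8,0)_12 → 64
64 = (5,4)_12 → 41
41 = (3,5)_12 → 34
34 = (2,10)_12 → 104
104 = (8,8)_12 → 128
128 = (10,8)_12 → 164
164 = (1,1,8)_12 → 66
66 = (5,6)_12 → 61
61 = (5,1)_12 → 26
26 = (2,2)_12 → 8
8 = (8)_12 → 64  — 64 already appeared earlier.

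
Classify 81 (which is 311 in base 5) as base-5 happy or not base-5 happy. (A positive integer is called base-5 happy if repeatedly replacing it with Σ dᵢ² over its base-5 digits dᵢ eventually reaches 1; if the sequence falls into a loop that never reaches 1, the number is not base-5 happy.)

base-5 happy

81 = (3,1,1)_5 → 3² + 1² + 1² = 9 + 1 + 1 = 11
11 = (2,1)_5 → 2² + 1² = 4 + 1 = 5
5 = (1,0)_5 → 1² + 0² = 1 + 0 = 1  — reached 1.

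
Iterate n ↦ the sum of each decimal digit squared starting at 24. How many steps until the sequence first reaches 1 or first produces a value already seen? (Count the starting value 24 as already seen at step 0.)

9

24 → 2² + 4² = 4 + 16 = 20
20 → 2² + 0² = 4 + 0 = 4
4 → 4² = 16
16 → 1² + 6² = 1 + 36 = 37
37 → 3² + 7² = 9 + 49 = 58
58 → 5² + 8² = 25 + 64 = 89
89 → 8² + 9² = 64 + 81 = 145
145 → 1² + 4² + 5² = 1 + 16 + 25 = 42
42 → 4² + 2² = 16 + 4 = 20  — 20 repeats.
That took 9 steps.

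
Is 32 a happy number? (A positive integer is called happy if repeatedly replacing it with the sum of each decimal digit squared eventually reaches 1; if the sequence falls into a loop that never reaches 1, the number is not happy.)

32 → 13
13 → 10
10 → 1  — reached 1.

happy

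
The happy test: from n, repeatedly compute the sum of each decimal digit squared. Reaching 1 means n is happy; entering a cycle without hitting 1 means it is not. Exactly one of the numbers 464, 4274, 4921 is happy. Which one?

464

464: 464 → 68 → 100 → 1  — reaches 1 (happy)
4274: 4274 → 85 → 89 → 145 → 42 → 20 → 4 → 16 → 37 → 58 → 89  — repeats 89 (not happy)
4921: 4921 → 102 → 5 → 25 → 29 → 85 → 89 → 145 → 42 → 20 → 4 → 16 → 37 → 58 → 89  — repeats 89 (not happy)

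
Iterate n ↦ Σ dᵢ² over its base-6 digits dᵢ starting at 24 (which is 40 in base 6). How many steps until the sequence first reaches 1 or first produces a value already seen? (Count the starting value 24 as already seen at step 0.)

24 = (4,0)_6 → 4² + 0² = 16 + 0 = 16
16 = (2,4)_6 → 2² + 4² = 4 + 16 = 20
20 = (3,2)_6 → 3² + 2² = 9 + 4 = 13
13 = (2,1)_6 → 2² + 1² = 4 + 1 = 5
5 = (5)_6 → 5² = 25
25 = (4,1)_6 → 4² + 1² = 16 + 1 = 17
17 = (2,5)_6 → 2² + 5² = 4 + 25 = 29
29 = (4,5)_6 → 4² + 5² = 16 + 25 = 41
41 = (1,0,5)_6 → 1² + 0² + 5² = 1 + 0 + 25 = 26
26 = (4,2)_6 → 4² + 2² = 16 + 4 = 20  — 20 repeats.
That took 10 steps.

10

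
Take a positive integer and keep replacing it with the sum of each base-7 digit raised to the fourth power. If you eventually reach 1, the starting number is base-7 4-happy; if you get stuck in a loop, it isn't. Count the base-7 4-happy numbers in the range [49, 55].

1

49: 49 → 1  — base-7 4-happy
50: 50 → 2 → 16 → 32 → 512 → 164 → 178 → 418 → 708 → 98 → 16  — not base-7 4-happy
51: 51 → 17 → 97 → 2593 → 1459 → 963 → 1153 → 803 → 673 → 1923 → 1507 → 913 → 609 → 707 → 97  — not base-7 4-happy
52: 52 → 82 → 882 → 272 → 2002 → 2546 → 1938 → 2258 → 1808 → 1938  — not base-7 4-happy
53: 53 → 257 → 1251 → 1043 → 97 → 2593 → 1459 → 963 → 1153 → 803 → 673 → 1923 → 1507 → 913 → 609 → 707 → 97  — not base-7 4-happy
54: 54 → 626 → 1332 → 1394 → 338 → 2608 → 514 → 244 → 2848 → 1314 → 1956 → 2258 → 1808 → 1938 → 2258  — not base-7 4-happy
55: 55 → 1297 → 803 → 673 → 1923 → 1507 → 913 → 609 → 707 → 97 → 2593 → 1459 → 963 → 1153 → 803  — not base-7 4-happy
base-7 4-happy: 49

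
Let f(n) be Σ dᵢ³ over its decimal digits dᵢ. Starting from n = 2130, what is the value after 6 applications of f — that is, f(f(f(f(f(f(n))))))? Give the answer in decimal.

351

2130 → 2³ + 1³ + 3³ + 0³ = 8 + 1 + 27 + 0 = 36
36 → 3³ + 6³ = 27 + 216 = 243
243 → 2³ + 4³ + 3³ = 8 + 64 + 27 = 99
99 → 9³ + 9³ = 729 + 729 = 1458
1458 → 1³ + 4³ + 5³ + 8³ = 1 + 64 + 125 + 512 = 702
702 → 7³ + 0³ + 2³ = 343 + 0 + 8 = 351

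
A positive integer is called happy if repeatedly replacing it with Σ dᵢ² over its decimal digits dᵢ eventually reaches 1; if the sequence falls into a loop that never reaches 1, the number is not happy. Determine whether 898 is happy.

not happy

898 → 8² + 9² + 8² = 64 + 81 + 64 = 209
209 → 2² + 0² + 9² = 4 + 0 + 81 = 85
85 → 8² + 5² = 64 + 25 = 89
89 → 8² + 9² = 64 + 81 = 145
145 → 1² + 4² + 5² = 1 + 16 + 25 = 42
42 → 4² + 2² = 16 + 4 = 20
20 → 2² + 0² = 4 + 0 = 4
4 → 4² = 16
16 → 1² + 6² = 1 + 36 = 37
37 → 3² + 7² = 9 + 49 = 58
58 → 5² + 8² = 25 + 64 = 89  — 89 already seen; the sequence cycles without reaching 1.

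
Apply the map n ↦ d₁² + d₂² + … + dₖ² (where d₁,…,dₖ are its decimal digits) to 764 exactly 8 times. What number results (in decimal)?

145

764 → 7² + 6² + 4² = 101
101 → 1² + 0² + 1² = 2
2 → 2² = 4
4 → 4² = 16
16 → 1² + 6² = 37
37 → 3² + 7² = 58
58 → 5² + 8² = 89
89 → 8² + 9² = 145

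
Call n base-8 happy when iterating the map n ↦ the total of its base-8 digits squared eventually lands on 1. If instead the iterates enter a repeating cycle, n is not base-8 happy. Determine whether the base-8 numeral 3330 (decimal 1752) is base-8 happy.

1752 = (3,3,3,0)_8 → 27
27 = (3,3)_8 → 18
18 = (2,2)_8 → 8
8 = (1,0)_8 → 1  — reached 1.

base-8 happy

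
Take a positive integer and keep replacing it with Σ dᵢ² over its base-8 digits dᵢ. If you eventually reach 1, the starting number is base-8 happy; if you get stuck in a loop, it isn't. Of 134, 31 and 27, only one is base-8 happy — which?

134: 134 → 40 → 25 → 10 → 5 → 25  — repeats 25 (not base-8 happy)
31: 31 → 58 → 53 → 61 → 74 → 6 → 36 → 32 → 16 → 4 → 16  — repeats 16 (not base-8 happy)
27: 27 → 18 → 8 → 1  — reaches 1 (base-8 happy)

27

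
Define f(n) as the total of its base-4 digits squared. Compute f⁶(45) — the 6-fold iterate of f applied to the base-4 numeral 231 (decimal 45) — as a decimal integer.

1

45 = (2,3,1)_4 → 2² + 3² + 1² = 4 + 9 + 1 = 14
14 = (3,2)_4 → 3² + 2² = 9 + 4 = 13
13 = (3,1)_4 → 3² + 1² = 9 + 1 = 10
10 = (2,2)_4 → 2² + 2² = 4 + 4 = 8
8 = (2,0)_4 → 2² + 0² = 4 + 0 = 4
4 = (1,0)_4 → 1² + 0² = 1 + 0 = 1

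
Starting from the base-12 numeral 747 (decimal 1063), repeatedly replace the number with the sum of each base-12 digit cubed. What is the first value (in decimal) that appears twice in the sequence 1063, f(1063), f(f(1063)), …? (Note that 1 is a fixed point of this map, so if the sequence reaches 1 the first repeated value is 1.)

1063 = (7,4,7)_12 → 7³ + 4³ + 7³ = 343 + 64 + 343 = 750
750 = (5,2,6)_12 → 5³ + 2³ + 6³ = 125 + 8 + 216 = 349
349 = (2,5,1)_12 → 2³ + 5³ + 1³ = 8 + 125 + 1 = 134
134 = (11,2)_12 → 11³ + 2³ = 1331 + 8 = 1339
1339 = (9,3,7)_12 → 9³ + 3³ + 7³ = 729 + 27 + 343 = 1099
1099 = (7,7,7)_12 → 7³ + 7³ + 7³ = 343 + 343 + 343 = 1029
1029 = (7,1,9)_12 → 7³ + 1³ + 9³ = 343 + 1 + 729 = 1073
1073 = (7,5,5)_12 → 7³ + 5³ + 5³ = 343 + 125 + 125 = 593
593 = (4,1,5)_12 → 4³ + 1³ + 5³ = 64 + 1 + 125 = 190
190 = (1,3,10)_12 → 1³ + 3³ + 10³ = 1 + 27 + 1000 = 1028
1028 = (7,1,8)_12 → 7³ + 1³ + 8³ = 343 + 1 + 512 = 856
856 = (5,11,4)_12 → 5³ + 11³ + 4³ = 125 + 1331 + 64 = 1520
1520 = (10,6,8)_12 → 10³ + 6³ + 8³ = 1000 + 216 + 512 = 1728
1728 = (1,0,0,0)_12 → 1³ + 0³ + 0³ + 0³ = 1 + 0 + 0 + 0 = 1  — reached the fixed point 1.
1 → 1, so 1 is the first repeated value.

1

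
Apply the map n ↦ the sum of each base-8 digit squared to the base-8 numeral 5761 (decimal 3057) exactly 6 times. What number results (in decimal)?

3057 = (5,7,6,1)_8 → 5² + 7² + 6² + 1² = 111
111 = (1,5,7)_8 → 1² + 5² + 7² = 75
75 = (1,1,3)_8 → 1² + 1² + 3² = 11
11 = (1,3)_8 → 1² + 3² = 10
10 = (1,2)_8 → 1² + 2² = 5
5 = (5)_8 → 5² = 25

25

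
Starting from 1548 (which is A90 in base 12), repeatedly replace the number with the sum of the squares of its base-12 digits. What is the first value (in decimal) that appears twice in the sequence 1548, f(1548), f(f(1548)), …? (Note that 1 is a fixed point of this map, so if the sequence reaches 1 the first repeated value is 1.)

25

1548 = (10,9,0)_12 → 10² + 9² + 0² = 181
181 = (1,3,1)_12 → 1² + 3² + 1² = 11
11 = (11)_12 → 11² = 121
121 = (10,1)_12 → 10² + 1² = 101
101 = (8,5)_12 → 8² + 5² = 89
89 = (7,5)_12 → 7² + 5² = 74
74 = (6,2)_12 → 6² + 2² = 40
40 = (3,4)_12 → 3² + 4² = 25
25 = (2,1)_12 → 2² + 1² = 5
5 = (5)_12 → 5² = 25  — 25 already appeared earlier.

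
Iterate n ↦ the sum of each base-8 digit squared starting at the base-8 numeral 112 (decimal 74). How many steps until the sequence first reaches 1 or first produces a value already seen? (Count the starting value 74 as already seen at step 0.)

74 = (1,1,2)_8 → 1² + 1² + 2² = 6
6 = (6)_8 → 6² = 36
36 = (4,4)_8 → 4² + 4² = 32
32 = (4,0)_8 → 4² + 0² = 16
16 = (2,0)_8 → 2² + 0² = 4
4 = (4)_8 → 4² = 16  — 16 repeats.
That took 6 steps.

6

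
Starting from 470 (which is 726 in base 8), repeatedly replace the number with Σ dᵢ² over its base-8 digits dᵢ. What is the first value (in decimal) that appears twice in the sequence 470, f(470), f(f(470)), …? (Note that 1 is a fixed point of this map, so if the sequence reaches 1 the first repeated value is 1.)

10

470 = (7,2,6)_8 → 7² + 2² + 6² = 49 + 4 + 36 = 89
89 = (1,3,1)_8 → 1² + 3² + 1² = 1 + 9 + 1 = 11
11 = (1,3)_8 → 1² + 3² = 1 + 9 = 10
10 = (1,2)_8 → 1² + 2² = 1 + 4 = 5
5 = (5)_8 → 5² = 25
25 = (3,1)_8 → 3² + 1² = 9 + 1 = 10  — 10 already appeared earlier.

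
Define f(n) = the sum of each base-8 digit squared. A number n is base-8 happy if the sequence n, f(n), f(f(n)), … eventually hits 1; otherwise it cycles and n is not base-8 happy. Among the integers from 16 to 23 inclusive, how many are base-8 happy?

1

16: 16 → 4 → 16  — not base-8 happy
17: 17 → 5 → 25 → 10 → 5  — not base-8 happy
18: 18 → 8 → 1  — base-8 happy
19: 19 → 13 → 26 → 13  — not base-8 happy
20: 20 → 20  — not base-8 happy
21: 21 → 29 → 34 → 20 → 20  — not base-8 happy
22: 22 → 40 → 25 → 10 → 5 → 25  — not base-8 happy
23: 23 → 53 → 61 → 74 → 6 → 36 → 32 → 16 → 4 → 16  — not base-8 happy
base-8 happy: 18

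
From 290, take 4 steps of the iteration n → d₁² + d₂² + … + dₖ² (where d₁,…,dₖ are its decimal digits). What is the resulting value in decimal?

42

290 → 2² + 9² + 0² = 4 + 81 + 0 = 85
85 → 8² + 5² = 64 + 25 = 89
89 → 8² + 9² = 64 + 81 = 145
145 → 1² + 4² + 5² = 1 + 16 + 25 = 42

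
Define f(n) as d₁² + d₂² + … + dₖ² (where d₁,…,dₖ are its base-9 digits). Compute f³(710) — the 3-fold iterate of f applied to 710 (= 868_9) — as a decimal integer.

710 = (8,6,8)_9 → 8² + 6² + 8² = 64 + 36 + 64 = 164
164 = (2,0,2)_9 → 2² + 0² + 2² = 4 + 0 + 4 = 8
8 = (8)_9 → 8² = 64

64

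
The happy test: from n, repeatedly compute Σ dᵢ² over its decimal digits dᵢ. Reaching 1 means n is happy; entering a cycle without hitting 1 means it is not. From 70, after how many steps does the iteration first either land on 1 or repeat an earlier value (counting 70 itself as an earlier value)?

70 → 7² + 0² = 49 + 0 = 49
49 → 4² + 9² = 16 + 81 = 97
97 → 9² + 7² = 81 + 49 = 130
130 → 1² + 3² + 0² = 1 + 9 + 0 = 10
10 → 1² + 0² = 1 + 0 = 1  — reached 1.
That took 5 steps.

5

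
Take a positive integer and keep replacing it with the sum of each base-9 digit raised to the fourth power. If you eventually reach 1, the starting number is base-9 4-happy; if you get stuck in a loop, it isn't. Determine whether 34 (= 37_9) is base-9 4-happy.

34 = (3,7)_9 → 3⁴ + 7⁴ = 81 + 2401 = 2482
2482 = (3,3,5,7)_9 → 3⁴ + 3⁴ + 5⁴ + 7⁴ = 81 + 81 + 625 + 2401 = 3188
3188 = (4,3,3,2)_9 → 4⁴ + 3⁴ + 3⁴ + 2⁴ = 256 + 81 + 81 + 16 = 434
434 = (5,3,2)_9 → 5⁴ + 3⁴ + 2⁴ = 625 + 81 + 16 = 722
722 = (8,8,2)_9 → 8⁴ + 8⁴ + 2⁴ = 4096 + 4096 + 16 = 8208
8208 = (1,2,2,3,0)_9 → 1⁴ + 2⁴ + 2⁴ + 3⁴ + 0⁴ = 1 + 16 + 16 + 81 + 0 = 114
114 = (1,3,6)_9 → 1⁴ + 3⁴ + 6⁴ = 1 + 81 + 1296 = 1378
1378 = (1,8,0,1)_9 → 1⁴ + 8⁴ + 0⁴ + 1⁴ = 1 + 4096 + 0 + 1 = 4098
4098 = (5,5,5,3)_9 → 5⁴ + 5⁴ + 5⁴ + 3⁴ = 625 + 625 + 625 + 81 = 1956
1956 = (2,6,1,3)_9 → 2⁴ + 6⁴ + 1⁴ + 3⁴ = 16 + 1296 + 1 + 81 = 1394
1394 = (1,8,1,8)_9 → 1⁴ + 8⁴ + 1⁴ + 8⁴ = 1 + 4096 + 1 + 4096 = 8194
8194 = (1,2,2,1,4)_9 → 1⁴ + 2⁴ + 2⁴ + 1⁴ + 4⁴ = 1 + 16 + 16 + 1 + 256 = 290
290 = (3,5,2)_9 → 3⁴ + 5⁴ + 2⁴ = 81 + 625 + 16 = 722  — 722 already seen; the sequence cycles without reaching 1.

not base-9 4-happy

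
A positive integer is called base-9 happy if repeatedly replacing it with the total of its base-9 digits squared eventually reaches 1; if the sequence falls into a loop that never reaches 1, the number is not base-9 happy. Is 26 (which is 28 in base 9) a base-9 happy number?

26 = (2,8)_9 → 2² + 8² = 4 + 64 = 68
68 = (7,5)_9 → 7² + 5² = 49 + 25 = 74
74 = (8,2)_9 → 8² + 2² = 64 + 4 = 68  — 68 already seen; the sequence cycles without reaching 1.

not base-9 happy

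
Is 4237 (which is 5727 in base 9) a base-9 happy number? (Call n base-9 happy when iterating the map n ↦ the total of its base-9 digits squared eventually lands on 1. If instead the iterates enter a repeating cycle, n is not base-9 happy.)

4237 = (5,7,2,7)_9 → 5² + 7² + 2² + 7² = 25 + 49 + 4 + 49 = 127
127 = (1,5,1)_9 → 1² + 5² + 1² = 1 + 25 + 1 = 27
27 = (3,0)_9 → 3² + 0² = 9 + 0 = 9
9 = (1,0)_9 → 1² + 0² = 1 + 0 = 1  — reached 1.

base-9 happy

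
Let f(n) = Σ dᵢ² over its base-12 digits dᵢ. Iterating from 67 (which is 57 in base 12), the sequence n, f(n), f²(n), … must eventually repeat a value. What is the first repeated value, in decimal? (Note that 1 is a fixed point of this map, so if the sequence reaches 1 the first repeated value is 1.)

25

67 = (5,7)_12 → 5² + 7² = 74
74 = (6,2)_12 → 6² + 2² = 40
40 = (3,4)_12 → 3² + 4² = 25
25 = (2,1)_12 → 2² + 1² = 5
5 = (5)_12 → 5² = 25  — 25 already appeared earlier.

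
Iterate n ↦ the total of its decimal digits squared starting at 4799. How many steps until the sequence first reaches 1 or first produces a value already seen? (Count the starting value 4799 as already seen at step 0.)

14

4799 → 4² + 7² + 9² + 9² = 16 + 49 + 81 + 81 = 227
227 → 2² + 2² + 7² = 4 + 4 + 49 = 57
57 → 5² + 7² = 25 + 49 = 74
74 → 7² + 4² = 49 + 16 = 65
65 → 6² + 5² = 36 + 25 = 61
61 → 6² + 1² = 36 + 1 = 37
37 → 3² + 7² = 9 + 49 = 58
58 → 5² + 8² = 25 + 64 = 89
89 → 8² + 9² = 64 + 81 = 145
145 → 1² + 4² + 5² = 1 + 16 + 25 = 42
42 → 4² + 2² = 16 + 4 = 20
20 → 2² + 0² = 4 + 0 = 4
4 → 4² = 16
16 → 1² + 6² = 1 + 36 = 37  — 37 repeats.
That took 14 steps.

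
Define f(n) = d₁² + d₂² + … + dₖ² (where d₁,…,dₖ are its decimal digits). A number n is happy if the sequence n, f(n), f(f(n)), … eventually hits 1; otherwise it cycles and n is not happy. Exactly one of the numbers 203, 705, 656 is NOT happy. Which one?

203: 203 → 13 → 10 → 1  — reaches 1 (happy)
705: 705 → 74 → 65 → 61 → 37 → 58 → 89 → 145 → 42 → 20 → 4 → 16 → 37  — repeats 37 (not happy)
656: 656 → 97 → 130 → 10 → 1  — reaches 1 (happy)

705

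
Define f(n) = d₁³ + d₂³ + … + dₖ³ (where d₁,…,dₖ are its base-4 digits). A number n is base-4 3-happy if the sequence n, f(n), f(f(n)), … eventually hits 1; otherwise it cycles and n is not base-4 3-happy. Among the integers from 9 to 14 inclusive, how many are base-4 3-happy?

9: 9 → 9  — not base-4 3-happy
10: 10 → 16 → 1  — base-4 3-happy
11: 11 → 35 → 35  — not base-4 3-happy
12: 12 → 27 → 36 → 9 → 9  — not base-4 3-happy
13: 13 → 28 → 28  — not base-4 3-happy
14: 14 → 35 → 35  — not base-4 3-happy
base-4 3-happy: 10

1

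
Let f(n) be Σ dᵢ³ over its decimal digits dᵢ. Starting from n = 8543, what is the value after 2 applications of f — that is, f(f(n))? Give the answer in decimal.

8543 → 8³ + 5³ + 4³ + 3³ = 512 + 125 + 64 + 27 = 728
728 → 7³ + 2³ + 8³ = 343 + 8 + 512 = 863

863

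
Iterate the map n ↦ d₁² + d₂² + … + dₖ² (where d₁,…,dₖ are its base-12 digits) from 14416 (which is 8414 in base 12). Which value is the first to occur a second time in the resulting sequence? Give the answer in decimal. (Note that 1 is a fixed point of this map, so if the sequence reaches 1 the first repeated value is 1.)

14416 = (8,4,1,4)_12 → 8² + 4² + 1² + 4² = 97
97 = (8,1)_12 → 8² + 1² = 65
65 = (5,5)_12 → 5² + 5² = 50
50 = (4,2)_12 → 4² + 2² = 20
20 = (1,8)_12 → 1² + 8² = 65  — 65 already appeared earlier.

65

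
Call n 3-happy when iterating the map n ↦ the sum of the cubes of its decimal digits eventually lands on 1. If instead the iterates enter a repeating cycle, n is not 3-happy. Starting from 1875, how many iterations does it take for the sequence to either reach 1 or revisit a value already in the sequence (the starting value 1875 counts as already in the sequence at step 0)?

6

1875 → 1³ + 8³ + 7³ + 5³ = 1 + 512 + 343 + 125 = 981
981 → 9³ + 8³ + 1³ = 729 + 512 + 1 = 1242
1242 → 1³ + 2³ + 4³ + 2³ = 1 + 8 + 64 + 8 = 81
81 → 8³ + 1³ = 512 + 1 = 513
513 → 5³ + 1³ + 3³ = 125 + 1 + 27 = 153
153 → 1³ + 5³ + 3³ = 1 + 125 + 27 = 153  — 153 repeats.
That took 6 steps.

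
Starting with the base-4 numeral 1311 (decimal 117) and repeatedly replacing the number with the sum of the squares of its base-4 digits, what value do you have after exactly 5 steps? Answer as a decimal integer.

117 = (1,3,1,1)_4 → 12
12 = (3,0)_4 → 9
9 = (2,1)_4 → 5
5 = (1,1)_4 → 2
2 = (2)_4 → 4

4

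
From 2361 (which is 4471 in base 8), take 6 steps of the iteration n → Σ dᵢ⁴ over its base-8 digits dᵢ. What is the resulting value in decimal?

2361 = (4,4,7,1)_8 → 4⁴ + 4⁴ + 7⁴ + 1⁴ = 2914
2914 = (5,5,4,2)_8 → 5⁴ + 5⁴ + 4⁴ + 2⁴ = 1522
1522 = (2,7,6,2)_8 → 2⁴ + 7⁴ + 6⁴ + 2⁴ = 3729
3729 = (7,2,2,1)_8 → 7⁴ + 2⁴ + 2⁴ + 1⁴ = 2434
2434 = (4,6,0,2)_8 → 4⁴ + 6⁴ + 0⁴ + 2⁴ = 1568
1568 = (3,0,4,0)_8 → 3⁴ + 0⁴ + 4⁴ + 0⁴ = 337

337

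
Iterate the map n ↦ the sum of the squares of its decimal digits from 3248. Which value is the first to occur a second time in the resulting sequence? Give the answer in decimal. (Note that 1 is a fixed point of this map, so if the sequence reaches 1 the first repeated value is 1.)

37

3248 → 93
93 → 90
90 → 81
81 → 65
65 → 61
61 → 37
37 → 58
58 → 89
89 → 145
145 → 42
42 → 20
20 → 4
4 → 16
16 → 37  — 37 already appeared earlier.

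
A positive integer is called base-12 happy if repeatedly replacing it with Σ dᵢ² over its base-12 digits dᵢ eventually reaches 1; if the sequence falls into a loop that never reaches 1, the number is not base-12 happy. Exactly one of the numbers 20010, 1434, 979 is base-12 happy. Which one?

20010

20010: 20010 → 314 → 12 → 1  — reaches 1 (base-12 happy)
1434: 1434 → 238 → 150 → 37 → 10 → 100 → 80 → 100  — repeats 100 (not base-12 happy)
979: 979 → 166 → 102 → 100 → 80 → 100  — repeats 100 (not base-12 happy)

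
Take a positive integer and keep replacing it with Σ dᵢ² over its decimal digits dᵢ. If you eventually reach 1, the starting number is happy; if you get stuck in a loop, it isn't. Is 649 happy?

happy

649 → 6² + 4² + 9² = 133
133 → 1² + 3² + 3² = 19
19 → 1² + 9² = 82
82 → 8² + 2² = 68
68 → 6² + 8² = 100
100 → 1² + 0² + 0² = 1  — reached 1.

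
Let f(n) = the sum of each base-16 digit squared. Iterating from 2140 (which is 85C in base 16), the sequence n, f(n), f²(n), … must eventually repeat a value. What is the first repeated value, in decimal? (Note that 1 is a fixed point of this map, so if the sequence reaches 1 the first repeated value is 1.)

2140 = (8,5,12)_16 → 8² + 5² + 12² = 64 + 25 + 144 = 233
233 = (14,9)_16 → 14² + 9² = 196 + 81 = 277
277 = (1,1,5)_16 → 1² + 1² + 5² = 1 + 1 + 25 = 27
27 = (1,11)_16 → 1² + 11² = 1 + 121 = 122
122 = (7,10)_16 → 7² + 10² = 49 + 100 = 149
149 = (9,5)_16 → 9² + 5² = 81 + 25 = 106
106 = (6,10)_16 → 6² + 10² = 36 + 100 = 136
136 = (8,8)_16 → 8² + 8² = 64 + 64 = 128
128 = (8,0)_16 → 8² + 0² = 64 + 0 = 64
64 = (4,0)_16 → 4² + 0² = 16 + 0 = 16
16 = (1,0)_16 → 1² + 0² = 1 + 0 = 1  — reached the fixed point 1.
1 → 1, so 1 is the first repeated value.

1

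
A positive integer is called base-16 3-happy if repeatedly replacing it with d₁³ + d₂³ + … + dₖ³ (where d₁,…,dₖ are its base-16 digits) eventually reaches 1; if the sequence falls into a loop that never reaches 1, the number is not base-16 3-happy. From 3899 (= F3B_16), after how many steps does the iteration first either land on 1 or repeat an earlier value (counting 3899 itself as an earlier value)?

9

3899 = (15,3,11)_16 → 15³ + 3³ + 11³ = 3375 + 27 + 1331 = 4733
4733 = (1,2,7,13)_16 → 1³ + 2³ + 7³ + 13³ = 1 + 8 + 343 + 2197 = 2549
2549 = (9,15,5)_16 → 9³ + 15³ + 5³ = 729 + 3375 + 125 = 4229
4229 = (1,0,8,5)_16 → 1³ + 0³ + 8³ + 5³ = 1 + 0 + 512 + 125 = 638
638 = (2,7,14)_16 → 2³ + 7³ + 14³ = 8 + 343 + 2744 = 3095
3095 = (12,1,7)_16 → 12³ + 1³ + 7³ = 1728 + 1 + 343 = 2072
2072 = (8,1,8)_16 → 8³ + 1³ + 8³ = 512 + 1 + 512 = 1025
1025 = (4,0,1)_16 → 4³ + 0³ + 1³ = 64 + 0 + 1 = 65
65 = (4,1)_16 → 4³ + 1³ = 64 + 1 = 65  — 65 repeats.
That took 9 steps.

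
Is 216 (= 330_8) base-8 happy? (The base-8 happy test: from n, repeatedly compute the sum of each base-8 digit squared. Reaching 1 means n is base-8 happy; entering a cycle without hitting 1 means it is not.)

base-8 happy

216 = (3,3,0)_8 → 3² + 3² + 0² = 18
18 = (2,2)_8 → 2² + 2² = 8
8 = (1,0)_8 → 1² + 0² = 1  — reached 1.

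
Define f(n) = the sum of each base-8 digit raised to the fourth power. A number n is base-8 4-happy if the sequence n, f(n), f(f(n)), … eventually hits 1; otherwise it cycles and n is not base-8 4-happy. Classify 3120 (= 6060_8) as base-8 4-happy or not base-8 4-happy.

not base-8 4-happy

3120 = (6,0,6,0)_8 → 6⁴ + 0⁴ + 6⁴ + 0⁴ = 1296 + 0 + 1296 + 0 = 2592
2592 = (5,0,4,0)_8 → 5⁴ + 0⁴ + 4⁴ + 0⁴ = 625 + 0 + 256 + 0 = 881
881 = (1,5,6,1)_8 → 1⁴ + 5⁴ + 6⁴ + 1⁴ = 1 + 625 + 1296 + 1 = 1923
1923 = (3,6,0,3)_8 → 3⁴ + 6⁴ + 0⁴ + 3⁴ = 81 + 1296 + 0 + 81 = 1458
1458 = (2,6,6,2)_8 → 2⁴ + 6⁴ + 6⁴ + 2⁴ = 16 + 1296 + 1296 + 16 = 2624
2624 = (5,1,0,0)_8 → 5⁴ + 1⁴ + 0⁴ + 0⁴ = 625 + 1 + 0 + 0 = 626
626 = (1,1,6,2)_8 → 1⁴ + 1⁴ + 6⁴ + 2⁴ = 1 + 1 + 1296 + 16 = 1314
1314 = (2,4,4,2)_8 → 2⁴ + 4⁴ + 4⁴ + 2⁴ = 16 + 256 + 256 + 16 = 544
544 = (1,0,4,0)_8 → 1⁴ + 0⁴ + 4⁴ + 0⁴ = 1 + 0 + 256 + 0 = 257
257 = (4,0,1)_8 → 4⁴ + 0⁴ + 1⁴ = 256 + 0 + 1 = 257  — 257 already seen; the sequence cycles without reaching 1.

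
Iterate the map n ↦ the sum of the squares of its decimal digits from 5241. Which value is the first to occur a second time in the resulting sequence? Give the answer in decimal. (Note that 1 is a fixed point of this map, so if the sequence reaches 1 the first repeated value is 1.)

5241 → 46
46 → 52
52 → 29
29 → 85
85 → 89
89 → 145
145 → 42
42 → 20
20 → 4
4 → 16
16 → 37
37 → 58
58 → 89  — 89 already appeared earlier.

89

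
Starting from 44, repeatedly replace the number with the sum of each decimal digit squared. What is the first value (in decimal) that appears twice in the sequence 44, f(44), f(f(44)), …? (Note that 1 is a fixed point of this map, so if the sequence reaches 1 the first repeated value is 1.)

44 → 4² + 4² = 16 + 16 = 32
32 → 3² + 2² = 9 + 4 = 13
13 → 1² + 3² = 1 + 9 = 10
10 → 1² + 0² = 1 + 0 = 1  — reached the fixed point 1.
1 → 1, so 1 is the first repeated value.

1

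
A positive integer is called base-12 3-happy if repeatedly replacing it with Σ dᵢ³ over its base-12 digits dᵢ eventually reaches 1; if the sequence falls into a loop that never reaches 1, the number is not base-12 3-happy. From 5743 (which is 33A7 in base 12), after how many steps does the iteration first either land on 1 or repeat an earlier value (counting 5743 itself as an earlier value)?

5743 = (3,3,10,7)_12 → 3³ + 3³ + 10³ + 7³ = 27 + 27 + 1000 + 343 = 1397
1397 = (9,8,5)_12 → 9³ + 8³ + 5³ = 729 + 512 + 125 = 1366
1366 = (9,5,10)_12 → 9³ + 5³ + 10³ = 729 + 125 + 1000 = 1854
1854 = (1,0,10,6)_12 → 1³ + 0³ + 10³ + 6³ = 1 + 0 + 1000 + 216 = 1217
1217 = (8,5,5)_12 → 8³ + 5³ + 5³ = 512 + 125 + 125 = 762
762 = (5,3,6)_12 → 5³ + 3³ + 6³ = 125 + 27 + 216 = 368
368 = (2,6,8)_12 → 2³ + 6³ + 8³ = 8 + 216 + 512 = 736
736 = (5,1,4)_12 → 5³ + 1³ + 4³ = 125 + 1 + 64 = 190
190 = (1,3,10)_12 → 1³ + 3³ + 10³ = 1 + 27 + 1000 = 1028
1028 = (7,1,8)_12 → 7³ + 1³ + 8³ = 343 + 1 + 512 = 856
856 = (5,11,4)_12 → 5³ + 11³ + 4³ = 125 + 1331 + 64 = 1520
1520 = (10,6,8)_12 → 10³ + 6³ + 8³ = 1000 + 216 + 512 = 1728
1728 = (1,0,0,0)_12 → 1³ + 0³ + 0³ + 0³ = 1 + 0 + 0 + 0 = 1  — reached 1.
That took 13 steps.

13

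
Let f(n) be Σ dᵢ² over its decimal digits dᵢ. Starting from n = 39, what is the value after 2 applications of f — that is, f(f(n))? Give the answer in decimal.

81

39 → 3² + 9² = 9 + 81 = 90
90 → 9² + 0² = 81 + 0 = 81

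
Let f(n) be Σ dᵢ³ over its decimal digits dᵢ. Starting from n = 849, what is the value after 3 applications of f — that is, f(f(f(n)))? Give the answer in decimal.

849 → 8³ + 4³ + 9³ = 512 + 64 + 729 = 1305
1305 → 1³ + 3³ + 0³ + 5³ = 1 + 27 + 0 + 125 = 153
153 → 1³ + 5³ + 3³ = 1 + 125 + 27 = 153

153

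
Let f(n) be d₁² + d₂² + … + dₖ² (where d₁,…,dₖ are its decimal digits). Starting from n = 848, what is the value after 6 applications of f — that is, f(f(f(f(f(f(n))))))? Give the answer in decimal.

848 → 8² + 4² + 8² = 64 + 16 + 64 = 144
144 → 1² + 4² + 4² = 1 + 16 + 16 = 33
33 → 3² + 3² = 9 + 9 = 18
18 → 1² + 8² = 1 + 64 = 65
65 → 6² + 5² = 36 + 25 = 61
61 → 6² + 1² = 36 + 1 = 37

37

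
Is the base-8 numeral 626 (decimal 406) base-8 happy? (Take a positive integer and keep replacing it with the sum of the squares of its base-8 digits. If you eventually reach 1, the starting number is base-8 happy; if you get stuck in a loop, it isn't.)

base-8 happy

406 = (6,2,6)_8 → 76
76 = (1,1,4)_8 → 18
18 = (2,2)_8 → 8
8 = (1,0)_8 → 1  — reached 1.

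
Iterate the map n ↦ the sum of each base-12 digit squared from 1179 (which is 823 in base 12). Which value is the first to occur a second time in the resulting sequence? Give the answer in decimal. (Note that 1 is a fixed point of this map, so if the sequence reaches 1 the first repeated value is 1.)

61

1179 = (8,2,3)_12 → 8² + 2² + 3² = 77
77 = (6,5)_12 → 6² + 5² = 61
61 = (5,1)_12 → 5² + 1² = 26
26 = (2,2)_12 → 2² + 2² = 8
8 = (8)_12 → 8² = 64
64 = (5,4)_12 → 5² + 4² = 41
41 = (3,5)_12 → 3² + 5² = 34
34 = (2,10)_12 → 2² + 10² = 104
104 = (8,8)_12 → 8² + 8² = 128
128 = (10,8)_12 → 10² + 8² = 164
164 = (1,1,8)_12 → 1² + 1² + 8² = 66
66 = (5,6)_12 → 5² + 6² = 61  — 61 already appeared earlier.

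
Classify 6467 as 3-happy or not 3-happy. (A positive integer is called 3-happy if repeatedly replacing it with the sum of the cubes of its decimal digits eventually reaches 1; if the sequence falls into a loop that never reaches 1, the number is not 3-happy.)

not 3-happy

6467 → 6³ + 4³ + 6³ + 7³ = 216 + 64 + 216 + 343 = 839
839 → 8³ + 3³ + 9³ = 512 + 27 + 729 = 1268
1268 → 1³ + 2³ + 6³ + 8³ = 1 + 8 + 216 + 512 = 737
737 → 7³ + 3³ + 7³ = 343 + 27 + 343 = 713
713 → 7³ + 1³ + 3³ = 343 + 1 + 27 = 371
371 → 3³ + 7³ + 1³ = 27 + 343 + 1 = 371  — 371 already seen; the sequence cycles without reaching 1.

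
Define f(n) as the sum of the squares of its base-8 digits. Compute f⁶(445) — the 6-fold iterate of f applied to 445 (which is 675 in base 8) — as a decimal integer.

445 = (6,7,5)_8 → 6² + 7² + 5² = 36 + 49 + 25 = 110
110 = (1,5,6)_8 → 1² + 5² + 6² = 1 + 25 + 36 = 62
62 = (7,6)_8 → 7² + 6² = 49 + 36 = 85
85 = (1,2,5)_8 → 1² + 2² + 5² = 1 + 4 + 25 = 30
30 = (3,6)_8 → 3² + 6² = 9 + 36 = 45
45 = (5,5)_8 → 5² + 5² = 25 + 25 = 50

50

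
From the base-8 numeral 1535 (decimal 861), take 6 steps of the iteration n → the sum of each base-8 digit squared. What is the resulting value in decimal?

861 = (1,5,3,5)_8 → 60
60 = (7,4)_8 → 65
65 = (1,0,1)_8 → 2
2 = (2)_8 → 4
4 = (4)_8 → 16
16 = (2,0)_8 → 4

4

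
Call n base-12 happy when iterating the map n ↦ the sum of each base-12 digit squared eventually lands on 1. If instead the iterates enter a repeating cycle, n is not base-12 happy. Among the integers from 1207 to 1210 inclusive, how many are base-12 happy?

1

1207: 1207 → 129 → 181 → 11 → 121 → 101 → 89 → 74 → 40 → 25 → 5 → 25  — not base-12 happy
1208: 1208 → 144 → 1  — base-12 happy
1209: 1209 → 161 → 27 → 13 → 2 → 4 → 16 → 17 → 26 → 8 → 64 → 41 → 34 → 104 → 128 → 164 → 66 → 61 → 26  — not base-12 happy
1210: 1210 → 180 → 10 → 100 → 80 → 100  — not base-12 happy
base-12 happy: 1208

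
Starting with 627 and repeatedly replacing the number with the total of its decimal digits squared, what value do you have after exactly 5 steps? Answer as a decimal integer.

627 → 89
89 → 145
145 → 42
42 → 20
20 → 4

4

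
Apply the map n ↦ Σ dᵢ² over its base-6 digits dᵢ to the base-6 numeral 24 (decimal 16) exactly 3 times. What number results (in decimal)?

5

16 = (2,4)_6 → 2² + 4² = 20
20 = (3,2)_6 → 3² + 2² = 13
13 = (2,1)_6 → 2² + 1² = 5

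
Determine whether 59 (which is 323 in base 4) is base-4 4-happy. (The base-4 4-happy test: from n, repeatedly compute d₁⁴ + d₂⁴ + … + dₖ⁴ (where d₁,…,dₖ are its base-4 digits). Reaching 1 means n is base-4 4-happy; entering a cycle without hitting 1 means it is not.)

not base-4 4-happy

59 = (3,2,3)_4 → 178
178 = (2,3,0,2)_4 → 113
113 = (1,3,0,1)_4 → 83
83 = (1,1,0,3)_4 → 83  — 83 already seen; the sequence cycles without reaching 1.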